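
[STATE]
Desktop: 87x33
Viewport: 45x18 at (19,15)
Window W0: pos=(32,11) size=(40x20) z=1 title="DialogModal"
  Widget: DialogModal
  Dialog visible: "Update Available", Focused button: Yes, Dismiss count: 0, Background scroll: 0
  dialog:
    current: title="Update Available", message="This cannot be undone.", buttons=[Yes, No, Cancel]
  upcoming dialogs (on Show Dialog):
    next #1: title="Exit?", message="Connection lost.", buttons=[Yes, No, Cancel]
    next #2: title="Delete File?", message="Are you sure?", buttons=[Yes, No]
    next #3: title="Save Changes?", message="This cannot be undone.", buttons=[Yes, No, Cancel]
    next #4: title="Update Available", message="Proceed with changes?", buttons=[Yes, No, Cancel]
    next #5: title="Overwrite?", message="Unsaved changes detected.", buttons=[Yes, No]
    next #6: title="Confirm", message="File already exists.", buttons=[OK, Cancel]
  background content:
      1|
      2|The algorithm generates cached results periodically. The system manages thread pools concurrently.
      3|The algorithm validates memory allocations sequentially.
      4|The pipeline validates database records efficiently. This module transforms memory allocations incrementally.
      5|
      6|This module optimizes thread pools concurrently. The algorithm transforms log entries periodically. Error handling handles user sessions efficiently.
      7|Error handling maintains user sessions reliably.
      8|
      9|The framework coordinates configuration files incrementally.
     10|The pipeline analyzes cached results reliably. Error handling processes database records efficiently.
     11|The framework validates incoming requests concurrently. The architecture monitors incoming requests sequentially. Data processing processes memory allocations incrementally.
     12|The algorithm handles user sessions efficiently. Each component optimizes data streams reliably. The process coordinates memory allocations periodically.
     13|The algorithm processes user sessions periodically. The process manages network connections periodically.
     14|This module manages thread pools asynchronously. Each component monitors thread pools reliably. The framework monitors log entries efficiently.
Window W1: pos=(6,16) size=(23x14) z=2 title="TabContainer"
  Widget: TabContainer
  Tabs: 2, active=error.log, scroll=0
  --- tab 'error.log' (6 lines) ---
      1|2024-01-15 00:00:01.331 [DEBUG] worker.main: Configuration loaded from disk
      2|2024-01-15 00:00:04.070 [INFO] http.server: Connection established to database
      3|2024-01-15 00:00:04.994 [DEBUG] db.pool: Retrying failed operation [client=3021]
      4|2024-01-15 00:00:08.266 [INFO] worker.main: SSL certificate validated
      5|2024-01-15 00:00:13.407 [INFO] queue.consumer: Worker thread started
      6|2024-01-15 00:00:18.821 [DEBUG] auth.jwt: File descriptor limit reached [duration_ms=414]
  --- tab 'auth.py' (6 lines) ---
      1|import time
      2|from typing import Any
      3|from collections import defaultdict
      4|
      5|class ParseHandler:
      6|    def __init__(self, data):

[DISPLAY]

             ┃The algorithm generates cached 
━━━━━━━━━┓   ┃The algorithm validates memory 
r        ┃   ┃The pipeline validates database
─────────┨   ┃                               
 auth.py ┃   ┃This m┌────────────────────────
─────────┃   ┃Error │    Update Available    
0:00:01.3┃   ┃      │ This cannot be undone. 
0:00:04.0┃   ┃The fr│  [Yes]  No   Cancel    
0:00:04.9┃   ┃The pi└────────────────────────
0:00:08.2┃   ┃The framework validates incomin
0:00:13.4┃   ┃The algorithm handles user sess
0:00:18.8┃   ┃The algorithm processes user se
         ┃   ┃This module manages thread pool
         ┃   ┃                               
━━━━━━━━━┛   ┃                               
             ┗━━━━━━━━━━━━━━━━━━━━━━━━━━━━━━━
                                             
                                             


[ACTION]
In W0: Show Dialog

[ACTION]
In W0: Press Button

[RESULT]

             ┃The algorithm generates cached 
━━━━━━━━━┓   ┃The algorithm validates memory 
r        ┃   ┃The pipeline validates database
─────────┨   ┃                               
 auth.py ┃   ┃This module optimizes thread po
─────────┃   ┃Error handling maintains user s
0:00:01.3┃   ┃                               
0:00:04.0┃   ┃The framework coordinates confi
0:00:04.9┃   ┃The pipeline analyzes cached re
0:00:08.2┃   ┃The framework validates incomin
0:00:13.4┃   ┃The algorithm handles user sess
0:00:18.8┃   ┃The algorithm processes user se
         ┃   ┃This module manages thread pool
         ┃   ┃                               
━━━━━━━━━┛   ┃                               
             ┗━━━━━━━━━━━━━━━━━━━━━━━━━━━━━━━
                                             
                                             


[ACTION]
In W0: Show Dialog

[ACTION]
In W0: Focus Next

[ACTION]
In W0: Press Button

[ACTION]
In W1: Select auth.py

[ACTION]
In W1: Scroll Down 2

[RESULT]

             ┃The algorithm generates cached 
━━━━━━━━━┓   ┃The algorithm validates memory 
r        ┃   ┃The pipeline validates database
─────────┨   ┃                               
[auth.py]┃   ┃This module optimizes thread po
─────────┃   ┃Error handling maintains user s
ions impo┃   ┃                               
         ┃   ┃The framework coordinates confi
andler:  ┃   ┃The pipeline analyzes cached re
it__(self┃   ┃The framework validates incomin
         ┃   ┃The algorithm handles user sess
         ┃   ┃The algorithm processes user se
         ┃   ┃This module manages thread pool
         ┃   ┃                               
━━━━━━━━━┛   ┃                               
             ┗━━━━━━━━━━━━━━━━━━━━━━━━━━━━━━━
                                             
                                             


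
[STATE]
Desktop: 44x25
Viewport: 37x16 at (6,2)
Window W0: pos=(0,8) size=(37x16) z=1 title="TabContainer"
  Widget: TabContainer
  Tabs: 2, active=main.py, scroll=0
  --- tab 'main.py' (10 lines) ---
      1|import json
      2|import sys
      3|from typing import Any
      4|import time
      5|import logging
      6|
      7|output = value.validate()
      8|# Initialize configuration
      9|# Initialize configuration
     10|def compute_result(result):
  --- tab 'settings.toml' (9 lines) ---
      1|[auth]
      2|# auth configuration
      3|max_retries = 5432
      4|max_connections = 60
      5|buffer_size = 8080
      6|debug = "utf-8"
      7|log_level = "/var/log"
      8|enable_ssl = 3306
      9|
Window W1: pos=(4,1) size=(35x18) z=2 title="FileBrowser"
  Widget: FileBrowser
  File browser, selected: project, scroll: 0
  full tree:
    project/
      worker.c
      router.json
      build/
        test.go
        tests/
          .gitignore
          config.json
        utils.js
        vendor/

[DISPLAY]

FileBrowser                     ┃    
────────────────────────────────┨    
 [-] project/                   ┃    
   worker.c                     ┃    
   router.json                  ┃    
   [+] build/                   ┃    
                                ┃    
                                ┃    
                                ┃    
                                ┃    
                                ┃    
                                ┃    
                                ┃    
                                ┃    
                                ┃    
                                ┃    


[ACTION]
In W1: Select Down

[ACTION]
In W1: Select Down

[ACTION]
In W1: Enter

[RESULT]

FileBrowser                     ┃    
────────────────────────────────┨    
 [-] project/                   ┃    
   worker.c                     ┃    
 > router.json                  ┃    
   [+] build/                   ┃    
                                ┃    
                                ┃    
                                ┃    
                                ┃    
                                ┃    
                                ┃    
                                ┃    
                                ┃    
                                ┃    
                                ┃    


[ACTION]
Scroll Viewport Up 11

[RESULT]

                                     
━━━━━━━━━━━━━━━━━━━━━━━━━━━━━━━━┓    
FileBrowser                     ┃    
────────────────────────────────┨    
 [-] project/                   ┃    
   worker.c                     ┃    
 > router.json                  ┃    
   [+] build/                   ┃    
                                ┃    
                                ┃    
                                ┃    
                                ┃    
                                ┃    
                                ┃    
                                ┃    
                                ┃    


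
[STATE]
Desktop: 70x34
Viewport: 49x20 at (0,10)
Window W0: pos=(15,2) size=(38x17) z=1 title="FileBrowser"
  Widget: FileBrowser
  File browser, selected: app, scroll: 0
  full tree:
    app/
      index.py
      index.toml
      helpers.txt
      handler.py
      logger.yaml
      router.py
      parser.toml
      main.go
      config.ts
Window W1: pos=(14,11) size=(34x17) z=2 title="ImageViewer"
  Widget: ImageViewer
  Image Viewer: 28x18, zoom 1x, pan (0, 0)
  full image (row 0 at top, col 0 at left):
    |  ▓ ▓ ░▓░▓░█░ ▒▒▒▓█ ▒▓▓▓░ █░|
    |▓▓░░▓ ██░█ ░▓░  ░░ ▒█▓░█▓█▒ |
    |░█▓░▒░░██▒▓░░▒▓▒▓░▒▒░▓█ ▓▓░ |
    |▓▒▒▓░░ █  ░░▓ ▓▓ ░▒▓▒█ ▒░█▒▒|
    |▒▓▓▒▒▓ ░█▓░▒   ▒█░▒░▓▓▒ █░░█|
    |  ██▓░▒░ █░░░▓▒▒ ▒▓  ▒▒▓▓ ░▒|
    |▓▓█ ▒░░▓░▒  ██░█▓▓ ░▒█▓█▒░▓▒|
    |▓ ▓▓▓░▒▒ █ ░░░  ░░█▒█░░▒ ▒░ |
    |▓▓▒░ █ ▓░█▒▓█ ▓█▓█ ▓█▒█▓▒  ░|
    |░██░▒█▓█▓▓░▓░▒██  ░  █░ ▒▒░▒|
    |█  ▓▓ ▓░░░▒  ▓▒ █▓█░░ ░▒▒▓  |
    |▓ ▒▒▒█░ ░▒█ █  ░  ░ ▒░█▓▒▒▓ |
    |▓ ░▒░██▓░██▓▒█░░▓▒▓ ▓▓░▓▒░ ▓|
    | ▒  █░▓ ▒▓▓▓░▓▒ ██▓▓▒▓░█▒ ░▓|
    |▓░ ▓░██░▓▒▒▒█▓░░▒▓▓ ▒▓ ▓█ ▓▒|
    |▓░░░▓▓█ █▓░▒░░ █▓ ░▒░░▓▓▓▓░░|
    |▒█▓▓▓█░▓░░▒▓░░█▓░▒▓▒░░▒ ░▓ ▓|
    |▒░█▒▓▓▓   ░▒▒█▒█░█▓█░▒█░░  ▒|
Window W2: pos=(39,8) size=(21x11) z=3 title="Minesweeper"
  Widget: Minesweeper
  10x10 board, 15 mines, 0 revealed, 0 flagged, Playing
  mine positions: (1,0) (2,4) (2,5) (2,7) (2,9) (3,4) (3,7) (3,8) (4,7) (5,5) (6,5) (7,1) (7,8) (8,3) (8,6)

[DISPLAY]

               ┃    logger.yaml        ┠─────────
              ┏━━━━━━━━━━━━━━━━━━━━━━━━┃■■■■■■■■■
              ┃ ImageViewer            ┃■■■■■■■■■
              ┠────────────────────────┃■■■■■■■■■
              ┃  ▓ ▓ ░▓░▓░█░ ▒▒▒▓█ ▒▓▓▓┃■■■■■■■■■
              ┃▓▓░░▓ ██░█ ░▓░  ░░ ▒█▓░█┃■■■■■■■■■
              ┃░█▓░▒░░██▒▓░░▒▓▒▓░▒▒░▓█ ┃■■■■■■■■■
              ┃▓▒▒▓░░ █  ░░▓ ▓▓ ░▒▓▒█ ▒┃■■■■■■■■■
              ┃▒▓▓▒▒▓ ░█▓░▒   ▒█░▒░▓▓▒ ┗━━━━━━━━━
              ┃  ██▓░▒░ █░░░▓▒▒ ▒▓  ▒▒▓▓ ░▒    ┃ 
              ┃▓▓█ ▒░░▓░▒  ██░█▓▓ ░▒█▓█▒░▓▒    ┃ 
              ┃▓ ▓▓▓░▒▒ █ ░░░  ░░█▒█░░▒ ▒░     ┃ 
              ┃▓▓▒░ █ ▓░█▒▓█ ▓█▓█ ▓█▒█▓▒  ░    ┃ 
              ┃░██░▒█▓█▓▓░▓░▒██  ░  █░ ▒▒░▒    ┃ 
              ┃█  ▓▓ ▓░░░▒  ▓▒ █▓█░░ ░▒▒▓      ┃ 
              ┃▓ ▒▒▒█░ ░▒█ █  ░  ░ ▒░█▓▒▒▓     ┃ 
              ┃▓ ░▒░██▓░██▓▒█░░▓▒▓ ▓▓░▓▒░ ▓    ┃ 
              ┗━━━━━━━━━━━━━━━━━━━━━━━━━━━━━━━━┛ 
                                                 
                                                 


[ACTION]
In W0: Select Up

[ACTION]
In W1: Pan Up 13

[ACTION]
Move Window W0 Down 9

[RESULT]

                                       ┠─────────
              ┏━━━━━━━━━━━━━━━━━━━━━━━━┃■■■■■■■■■
              ┃ ImageViewer            ┃■■■■■■■■■
              ┠────────────────────────┃■■■■■■■■■
              ┃  ▓ ▓ ░▓░▓░█░ ▒▒▒▓█ ▒▓▓▓┃■■■■■■■■■
              ┃▓▓░░▓ ██░█ ░▓░  ░░ ▒█▓░█┃■■■■■■■■■
              ┃░█▓░▒░░██▒▓░░▒▓▒▓░▒▒░▓█ ┃■■■■■■■■■
              ┃▓▒▒▓░░ █  ░░▓ ▓▓ ░▒▓▒█ ▒┃■■■■■■■■■
              ┃▒▓▓▒▒▓ ░█▓░▒   ▒█░▒░▓▓▒ ┗━━━━━━━━━
              ┃  ██▓░▒░ █░░░▓▒▒ ▒▓  ▒▒▓▓ ░▒    ┃ 
              ┃▓▓█ ▒░░▓░▒  ██░█▓▓ ░▒█▓█▒░▓▒    ┃ 
              ┃▓ ▓▓▓░▒▒ █ ░░░  ░░█▒█░░▒ ▒░     ┃ 
              ┃▓▓▒░ █ ▓░█▒▓█ ▓█▓█ ▓█▒█▓▒  ░    ┃ 
              ┃░██░▒█▓█▓▓░▓░▒██  ░  █░ ▒▒░▒    ┃ 
              ┃█  ▓▓ ▓░░░▒  ▓▒ █▓█░░ ░▒▒▓      ┃ 
              ┃▓ ▒▒▒█░ ░▒█ █  ░  ░ ▒░█▓▒▒▓     ┃ 
              ┃▓ ░▒░██▓░██▓▒█░░▓▒▓ ▓▓░▓▒░ ▓    ┃ 
              ┗━━━━━━━━━━━━━━━━━━━━━━━━━━━━━━━━┛━
                                                 
                                                 


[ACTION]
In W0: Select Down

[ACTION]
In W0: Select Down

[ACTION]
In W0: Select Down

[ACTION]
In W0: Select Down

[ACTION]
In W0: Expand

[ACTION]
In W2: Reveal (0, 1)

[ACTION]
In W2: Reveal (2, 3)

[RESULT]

                                       ┠─────────
              ┏━━━━━━━━━━━━━━━━━━━━━━━━┃■1■■■■■■■
              ┃ ImageViewer            ┃■■■■■■■■■
              ┠────────────────────────┃■■■2■■■■■
              ┃  ▓ ▓ ░▓░▓░█░ ▒▒▒▓█ ▒▓▓▓┃■■■■■■■■■
              ┃▓▓░░▓ ██░█ ░▓░  ░░ ▒█▓░█┃■■■■■■■■■
              ┃░█▓░▒░░██▒▓░░▒▓▒▓░▒▒░▓█ ┃■■■■■■■■■
              ┃▓▒▒▓░░ █  ░░▓ ▓▓ ░▒▓▒█ ▒┃■■■■■■■■■
              ┃▒▓▓▒▒▓ ░█▓░▒   ▒█░▒░▓▓▒ ┗━━━━━━━━━
              ┃  ██▓░▒░ █░░░▓▒▒ ▒▓  ▒▒▓▓ ░▒    ┃ 
              ┃▓▓█ ▒░░▓░▒  ██░█▓▓ ░▒█▓█▒░▓▒    ┃ 
              ┃▓ ▓▓▓░▒▒ █ ░░░  ░░█▒█░░▒ ▒░     ┃ 
              ┃▓▓▒░ █ ▓░█▒▓█ ▓█▓█ ▓█▒█▓▒  ░    ┃ 
              ┃░██░▒█▓█▓▓░▓░▒██  ░  █░ ▒▒░▒    ┃ 
              ┃█  ▓▓ ▓░░░▒  ▓▒ █▓█░░ ░▒▒▓      ┃ 
              ┃▓ ▒▒▒█░ ░▒█ █  ░  ░ ▒░█▓▒▒▓     ┃ 
              ┃▓ ░▒░██▓░██▓▒█░░▓▒▓ ▓▓░▓▒░ ▓    ┃ 
              ┗━━━━━━━━━━━━━━━━━━━━━━━━━━━━━━━━┛━
                                                 
                                                 


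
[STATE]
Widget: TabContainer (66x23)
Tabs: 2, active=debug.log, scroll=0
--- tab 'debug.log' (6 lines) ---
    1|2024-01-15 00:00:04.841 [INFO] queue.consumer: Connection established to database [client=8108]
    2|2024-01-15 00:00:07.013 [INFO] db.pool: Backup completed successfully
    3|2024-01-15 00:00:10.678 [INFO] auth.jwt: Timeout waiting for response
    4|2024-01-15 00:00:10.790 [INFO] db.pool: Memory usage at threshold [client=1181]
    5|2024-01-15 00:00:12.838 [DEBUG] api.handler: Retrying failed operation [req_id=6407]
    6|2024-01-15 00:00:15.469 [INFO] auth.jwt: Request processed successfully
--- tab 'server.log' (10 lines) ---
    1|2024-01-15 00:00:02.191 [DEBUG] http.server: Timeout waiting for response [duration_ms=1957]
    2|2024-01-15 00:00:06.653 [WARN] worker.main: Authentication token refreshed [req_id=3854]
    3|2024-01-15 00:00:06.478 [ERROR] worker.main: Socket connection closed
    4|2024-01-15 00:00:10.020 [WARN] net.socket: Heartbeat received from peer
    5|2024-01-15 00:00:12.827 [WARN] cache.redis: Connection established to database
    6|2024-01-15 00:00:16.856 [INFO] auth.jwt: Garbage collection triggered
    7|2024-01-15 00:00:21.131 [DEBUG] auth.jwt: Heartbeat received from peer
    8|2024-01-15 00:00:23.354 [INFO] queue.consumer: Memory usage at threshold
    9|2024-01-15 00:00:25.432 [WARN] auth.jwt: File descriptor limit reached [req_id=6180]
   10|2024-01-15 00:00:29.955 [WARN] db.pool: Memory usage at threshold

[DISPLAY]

[debug.log]│ server.log                                           
──────────────────────────────────────────────────────────────────
2024-01-15 00:00:04.841 [INFO] queue.consumer: Connection establis
2024-01-15 00:00:07.013 [INFO] db.pool: Backup completed successfu
2024-01-15 00:00:10.678 [INFO] auth.jwt: Timeout waiting for respo
2024-01-15 00:00:10.790 [INFO] db.pool: Memory usage at threshold 
2024-01-15 00:00:12.838 [DEBUG] api.handler: Retrying failed opera
2024-01-15 00:00:15.469 [INFO] auth.jwt: Request processed success
                                                                  
                                                                  
                                                                  
                                                                  
                                                                  
                                                                  
                                                                  
                                                                  
                                                                  
                                                                  
                                                                  
                                                                  
                                                                  
                                                                  
                                                                  


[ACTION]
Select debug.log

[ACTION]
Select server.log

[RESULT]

 debug.log │[server.log]                                          
──────────────────────────────────────────────────────────────────
2024-01-15 00:00:02.191 [DEBUG] http.server: Timeout waiting for r
2024-01-15 00:00:06.653 [WARN] worker.main: Authentication token r
2024-01-15 00:00:06.478 [ERROR] worker.main: Socket connection clo
2024-01-15 00:00:10.020 [WARN] net.socket: Heartbeat received from
2024-01-15 00:00:12.827 [WARN] cache.redis: Connection established
2024-01-15 00:00:16.856 [INFO] auth.jwt: Garbage collection trigge
2024-01-15 00:00:21.131 [DEBUG] auth.jwt: Heartbeat received from 
2024-01-15 00:00:23.354 [INFO] queue.consumer: Memory usage at thr
2024-01-15 00:00:25.432 [WARN] auth.jwt: File descriptor limit rea
2024-01-15 00:00:29.955 [WARN] db.pool: Memory usage at threshold 
                                                                  
                                                                  
                                                                  
                                                                  
                                                                  
                                                                  
                                                                  
                                                                  
                                                                  
                                                                  
                                                                  


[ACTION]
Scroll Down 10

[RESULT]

 debug.log │[server.log]                                          
──────────────────────────────────────────────────────────────────
2024-01-15 00:00:29.955 [WARN] db.pool: Memory usage at threshold 
                                                                  
                                                                  
                                                                  
                                                                  
                                                                  
                                                                  
                                                                  
                                                                  
                                                                  
                                                                  
                                                                  
                                                                  
                                                                  
                                                                  
                                                                  
                                                                  
                                                                  
                                                                  
                                                                  
                                                                  


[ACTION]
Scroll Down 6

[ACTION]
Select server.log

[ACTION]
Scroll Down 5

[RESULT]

 debug.log │[server.log]                                          
──────────────────────────────────────────────────────────────────
2024-01-15 00:00:16.856 [INFO] auth.jwt: Garbage collection trigge
2024-01-15 00:00:21.131 [DEBUG] auth.jwt: Heartbeat received from 
2024-01-15 00:00:23.354 [INFO] queue.consumer: Memory usage at thr
2024-01-15 00:00:25.432 [WARN] auth.jwt: File descriptor limit rea
2024-01-15 00:00:29.955 [WARN] db.pool: Memory usage at threshold 
                                                                  
                                                                  
                                                                  
                                                                  
                                                                  
                                                                  
                                                                  
                                                                  
                                                                  
                                                                  
                                                                  
                                                                  
                                                                  
                                                                  
                                                                  
                                                                  


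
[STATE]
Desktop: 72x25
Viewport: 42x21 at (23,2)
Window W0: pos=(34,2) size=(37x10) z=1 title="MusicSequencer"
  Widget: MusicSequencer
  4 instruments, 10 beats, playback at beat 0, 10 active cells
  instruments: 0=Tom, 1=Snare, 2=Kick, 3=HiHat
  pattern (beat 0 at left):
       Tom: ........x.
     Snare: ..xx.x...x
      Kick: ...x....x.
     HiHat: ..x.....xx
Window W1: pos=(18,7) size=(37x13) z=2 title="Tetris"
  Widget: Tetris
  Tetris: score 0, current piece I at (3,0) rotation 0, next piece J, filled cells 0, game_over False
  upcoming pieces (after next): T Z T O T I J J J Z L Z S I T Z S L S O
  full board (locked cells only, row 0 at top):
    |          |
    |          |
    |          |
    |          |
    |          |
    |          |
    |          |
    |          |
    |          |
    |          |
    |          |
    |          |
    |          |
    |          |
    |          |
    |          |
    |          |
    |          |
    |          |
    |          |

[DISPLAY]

           ┏━━━━━━━━━━━━━━━━━━━━━━━━━━━━━━
           ┃ MusicSequencer               
           ┠──────────────────────────────
           ┃      ▼123456789              
           ┃   Tom········█·              
━━━━━━━━━━━━━━━━━━━━━━━━━━━━━━━┓          
ris                            ┃          
───────────────────────────────┨          
      │Next:                   ┃          
      │█                       ┃━━━━━━━━━━
      │███                     ┃          
      │                        ┃          
      │                        ┃          
      │                        ┃          
      │Score:                  ┃          
      │0                       ┃          
      │                        ┃          
━━━━━━━━━━━━━━━━━━━━━━━━━━━━━━━┛          
                                          
                                          
                                          


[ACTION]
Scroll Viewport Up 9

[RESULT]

                                          
                                          
           ┏━━━━━━━━━━━━━━━━━━━━━━━━━━━━━━
           ┃ MusicSequencer               
           ┠──────────────────────────────
           ┃      ▼123456789              
           ┃   Tom········█·              
━━━━━━━━━━━━━━━━━━━━━━━━━━━━━━━┓          
ris                            ┃          
───────────────────────────────┨          
      │Next:                   ┃          
      │█                       ┃━━━━━━━━━━
      │███                     ┃          
      │                        ┃          
      │                        ┃          
      │                        ┃          
      │Score:                  ┃          
      │0                       ┃          
      │                        ┃          
━━━━━━━━━━━━━━━━━━━━━━━━━━━━━━━┛          
                                          


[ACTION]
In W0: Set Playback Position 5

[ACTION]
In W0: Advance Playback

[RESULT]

                                          
                                          
           ┏━━━━━━━━━━━━━━━━━━━━━━━━━━━━━━
           ┃ MusicSequencer               
           ┠──────────────────────────────
           ┃      012345▼789              
           ┃   Tom········█·              
━━━━━━━━━━━━━━━━━━━━━━━━━━━━━━━┓          
ris                            ┃          
───────────────────────────────┨          
      │Next:                   ┃          
      │█                       ┃━━━━━━━━━━
      │███                     ┃          
      │                        ┃          
      │                        ┃          
      │                        ┃          
      │Score:                  ┃          
      │0                       ┃          
      │                        ┃          
━━━━━━━━━━━━━━━━━━━━━━━━━━━━━━━┛          
                                          


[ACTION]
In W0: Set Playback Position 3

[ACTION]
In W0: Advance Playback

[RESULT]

                                          
                                          
           ┏━━━━━━━━━━━━━━━━━━━━━━━━━━━━━━
           ┃ MusicSequencer               
           ┠──────────────────────────────
           ┃      0123▼56789              
           ┃   Tom········█·              
━━━━━━━━━━━━━━━━━━━━━━━━━━━━━━━┓          
ris                            ┃          
───────────────────────────────┨          
      │Next:                   ┃          
      │█                       ┃━━━━━━━━━━
      │███                     ┃          
      │                        ┃          
      │                        ┃          
      │                        ┃          
      │Score:                  ┃          
      │0                       ┃          
      │                        ┃          
━━━━━━━━━━━━━━━━━━━━━━━━━━━━━━━┛          
                                          


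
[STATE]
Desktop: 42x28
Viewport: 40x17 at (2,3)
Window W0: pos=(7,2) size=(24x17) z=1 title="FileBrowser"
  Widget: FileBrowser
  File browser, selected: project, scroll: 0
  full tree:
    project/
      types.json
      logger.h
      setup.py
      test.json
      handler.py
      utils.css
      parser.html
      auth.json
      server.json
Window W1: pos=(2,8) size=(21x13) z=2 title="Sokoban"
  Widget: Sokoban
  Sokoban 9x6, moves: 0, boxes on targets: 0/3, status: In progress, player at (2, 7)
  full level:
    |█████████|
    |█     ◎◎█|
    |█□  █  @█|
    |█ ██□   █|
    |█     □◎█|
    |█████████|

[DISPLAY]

     ┃ FileBrowser          ┃           
     ┠──────────────────────┨           
     ┃> [-] project/        ┃           
     ┃    types.json        ┃           
     ┃    logger.h          ┃           
┏━━━━━━━━━━━━━━━━━━━┓       ┃           
┃ Sokoban           ┃       ┃           
┠───────────────────┨       ┃           
┃█████████          ┃       ┃           
┃█     ◎◎█          ┃       ┃           
┃█□  █  @█          ┃       ┃           
┃█ ██□   █          ┃       ┃           
┃█     □◎█          ┃       ┃           
┃█████████          ┃       ┃           
┃Moves: 0  0/3      ┃       ┃           
┃                   ┃━━━━━━━┛           
┃                   ┃                   


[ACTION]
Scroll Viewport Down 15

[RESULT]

┃█████████          ┃       ┃           
┃█     ◎◎█          ┃       ┃           
┃█□  █  @█          ┃       ┃           
┃█ ██□   █          ┃       ┃           
┃█     □◎█          ┃       ┃           
┃█████████          ┃       ┃           
┃Moves: 0  0/3      ┃       ┃           
┃                   ┃━━━━━━━┛           
┃                   ┃                   
┗━━━━━━━━━━━━━━━━━━━┛                   
                                        
                                        
                                        
                                        
                                        
                                        
                                        


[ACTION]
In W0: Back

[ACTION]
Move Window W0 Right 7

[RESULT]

┃█████████          ┃s.css         ┃    
┃█     ◎◎█          ┃er.html       ┃    
┃█□  █  @█          ┃.json         ┃    
┃█ ██□   █          ┃er.json       ┃    
┃█     □◎█          ┃              ┃    
┃█████████          ┃              ┃    
┃Moves: 0  0/3      ┃              ┃    
┃                   ┃━━━━━━━━━━━━━━┛    
┃                   ┃                   
┗━━━━━━━━━━━━━━━━━━━┛                   
                                        
                                        
                                        
                                        
                                        
                                        
                                        


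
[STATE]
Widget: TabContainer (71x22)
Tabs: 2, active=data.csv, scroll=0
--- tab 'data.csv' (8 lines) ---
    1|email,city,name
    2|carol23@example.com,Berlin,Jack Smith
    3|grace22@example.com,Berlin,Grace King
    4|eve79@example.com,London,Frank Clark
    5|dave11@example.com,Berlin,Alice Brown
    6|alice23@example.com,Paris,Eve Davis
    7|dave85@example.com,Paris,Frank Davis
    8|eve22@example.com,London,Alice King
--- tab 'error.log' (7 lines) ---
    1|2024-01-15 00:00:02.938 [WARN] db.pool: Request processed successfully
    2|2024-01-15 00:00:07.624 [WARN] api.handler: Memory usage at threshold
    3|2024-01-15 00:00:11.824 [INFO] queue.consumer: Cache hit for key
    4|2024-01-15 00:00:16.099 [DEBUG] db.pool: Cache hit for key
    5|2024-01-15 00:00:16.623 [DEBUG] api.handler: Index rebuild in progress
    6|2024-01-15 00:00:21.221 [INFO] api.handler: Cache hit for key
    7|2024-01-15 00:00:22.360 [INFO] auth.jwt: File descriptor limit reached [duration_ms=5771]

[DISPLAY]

[data.csv]│ error.log                                                  
───────────────────────────────────────────────────────────────────────
email,city,name                                                        
carol23@example.com,Berlin,Jack Smith                                  
grace22@example.com,Berlin,Grace King                                  
eve79@example.com,London,Frank Clark                                   
dave11@example.com,Berlin,Alice Brown                                  
alice23@example.com,Paris,Eve Davis                                    
dave85@example.com,Paris,Frank Davis                                   
eve22@example.com,London,Alice King                                    
                                                                       
                                                                       
                                                                       
                                                                       
                                                                       
                                                                       
                                                                       
                                                                       
                                                                       
                                                                       
                                                                       
                                                                       


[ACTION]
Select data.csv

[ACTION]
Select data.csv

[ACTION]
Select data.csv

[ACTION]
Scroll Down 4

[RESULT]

[data.csv]│ error.log                                                  
───────────────────────────────────────────────────────────────────────
dave11@example.com,Berlin,Alice Brown                                  
alice23@example.com,Paris,Eve Davis                                    
dave85@example.com,Paris,Frank Davis                                   
eve22@example.com,London,Alice King                                    
                                                                       
                                                                       
                                                                       
                                                                       
                                                                       
                                                                       
                                                                       
                                                                       
                                                                       
                                                                       
                                                                       
                                                                       
                                                                       
                                                                       
                                                                       
                                                                       


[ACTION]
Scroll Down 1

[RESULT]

[data.csv]│ error.log                                                  
───────────────────────────────────────────────────────────────────────
alice23@example.com,Paris,Eve Davis                                    
dave85@example.com,Paris,Frank Davis                                   
eve22@example.com,London,Alice King                                    
                                                                       
                                                                       
                                                                       
                                                                       
                                                                       
                                                                       
                                                                       
                                                                       
                                                                       
                                                                       
                                                                       
                                                                       
                                                                       
                                                                       
                                                                       
                                                                       
                                                                       
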